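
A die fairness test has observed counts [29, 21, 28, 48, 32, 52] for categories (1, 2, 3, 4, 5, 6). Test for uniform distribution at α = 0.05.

Expected = 35 each. χ² = Σ(O-E)²/E = 21.371. df = 5, critical value = 11.07. Reject H₀.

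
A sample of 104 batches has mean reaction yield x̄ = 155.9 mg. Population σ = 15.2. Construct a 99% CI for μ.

CI = x̄ ± z*(σ/√n) = 155.9 ± 2.576(15.2/√104) = 155.9 ± 3.84 = (152.06, 159.74)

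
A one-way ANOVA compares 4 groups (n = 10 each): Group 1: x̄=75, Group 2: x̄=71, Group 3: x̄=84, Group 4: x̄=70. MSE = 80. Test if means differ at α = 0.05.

Grand mean = 75.0. SS_between = 1220.0, MS_between = 406.67. F = 5.083, F_crit ≈ 2.866. Reject H₀.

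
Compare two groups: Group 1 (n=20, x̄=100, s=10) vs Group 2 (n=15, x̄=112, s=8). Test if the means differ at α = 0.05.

Pooled sp = 9.2. t = -3.817, df = 33. Critical t = ±2.035. Reject H₀.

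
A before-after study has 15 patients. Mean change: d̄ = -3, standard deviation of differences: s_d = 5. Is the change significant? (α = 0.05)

t = d̄/(s_d/√n) = -3/(5/√15) = -2.324. df = 14, critical t = ±2.145. Reject H₀.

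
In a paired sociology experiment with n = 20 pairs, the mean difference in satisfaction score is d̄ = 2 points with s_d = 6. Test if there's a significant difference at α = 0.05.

t = d̄/(s_d/√n) = 2/(6/√20) = 1.491. df = 19, critical t = ±2.093. Fail to reject H₀.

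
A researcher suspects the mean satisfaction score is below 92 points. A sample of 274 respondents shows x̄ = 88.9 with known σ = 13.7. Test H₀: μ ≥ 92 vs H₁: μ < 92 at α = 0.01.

z = -3.746. Critical value: -2.33. Reject H₀.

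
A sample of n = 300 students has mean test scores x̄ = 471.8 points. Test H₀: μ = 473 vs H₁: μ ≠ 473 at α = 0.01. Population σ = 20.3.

z = (x̄ - μ₀)/(σ/√n) = (471.8 - 473)/(20.3/√300) = -1.024. Critical value: ±2.576. Since |-1.024| ≤ 2.576, Fail to reject H₀.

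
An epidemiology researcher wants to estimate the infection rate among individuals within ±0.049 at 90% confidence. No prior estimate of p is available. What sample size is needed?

Conservative approach: use p = 0.5 (maximizes p(1-p) = 0.25). n = z²(0.25)/E² = 1.645²×0.25/0.049² = 281.8 → n = 282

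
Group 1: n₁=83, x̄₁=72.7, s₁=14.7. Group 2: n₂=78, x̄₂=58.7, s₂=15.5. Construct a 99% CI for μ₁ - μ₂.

Difference = 14.0. SE = √(14.7²/83 + 15.5²/78) = 2.384. CI = (7.86, 20.14)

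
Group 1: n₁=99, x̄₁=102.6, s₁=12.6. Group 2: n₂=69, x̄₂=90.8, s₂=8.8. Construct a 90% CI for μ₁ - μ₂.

Difference = 11.8. SE = √(12.6²/99 + 8.8²/69) = 1.651. CI = (9.08, 14.52)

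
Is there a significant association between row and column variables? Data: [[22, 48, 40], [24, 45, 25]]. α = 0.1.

χ² = 2.405. df = 2, critical = 4.605. Fail to reject H₀. No evidence of dependence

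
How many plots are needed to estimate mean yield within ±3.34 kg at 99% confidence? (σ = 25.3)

n = (z*σ/E)² = (2.576×25.3/3.34)² = 380.7 → n = 381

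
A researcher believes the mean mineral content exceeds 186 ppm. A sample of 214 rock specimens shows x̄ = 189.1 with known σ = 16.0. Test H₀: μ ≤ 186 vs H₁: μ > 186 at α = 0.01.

z = 2.834. Critical value: 2.33. Reject H₀.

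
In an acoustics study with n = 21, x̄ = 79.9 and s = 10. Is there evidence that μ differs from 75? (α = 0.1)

t = (x̄ - μ₀)/(s/√n) = (79.9 - 75)/(10/√21) = 2.245. df = 20, critical t = ±1.725. Reject H₀.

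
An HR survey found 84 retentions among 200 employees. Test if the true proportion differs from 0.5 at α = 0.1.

p̂ = 0.42, p₀ = 0.5. z = (p̂ - p₀)/√(p₀(1-p₀)/n) = -2.263. Critical: ±1.645. Reject H₀.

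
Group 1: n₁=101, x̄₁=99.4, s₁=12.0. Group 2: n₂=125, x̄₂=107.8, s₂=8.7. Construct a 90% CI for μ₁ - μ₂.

Difference = -8.4. SE = √(12.0²/101 + 8.7²/125) = 1.425. CI = (-10.74, -6.06)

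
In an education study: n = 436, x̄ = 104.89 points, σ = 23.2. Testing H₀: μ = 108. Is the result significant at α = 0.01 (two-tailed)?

z = (104.89 - 108)/(23.2/√436) = -2.799. Since |z| > 2.576, significant at α = 0.01.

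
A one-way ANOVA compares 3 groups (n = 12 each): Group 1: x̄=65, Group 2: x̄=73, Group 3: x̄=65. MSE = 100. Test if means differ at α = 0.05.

Grand mean = 67.67. SS_between = 512.0, MS_between = 256.0. F = 2.56, F_crit ≈ 3.285. Fail to reject H₀.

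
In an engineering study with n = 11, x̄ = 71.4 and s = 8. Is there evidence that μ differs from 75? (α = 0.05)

t = (x̄ - μ₀)/(s/√n) = (71.4 - 75)/(8/√11) = -1.492. df = 10, critical t = ±2.228. Fail to reject H₀.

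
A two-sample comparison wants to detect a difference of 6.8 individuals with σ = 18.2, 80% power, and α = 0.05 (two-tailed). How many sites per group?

n per group = 2(z_α/2 + z_β)²σ²/d² = 2×(1.96 + 0.84)²×18.2²/6.8² = 112.3 → n = 113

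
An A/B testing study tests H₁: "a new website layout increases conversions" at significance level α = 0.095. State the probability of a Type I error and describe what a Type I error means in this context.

P(Type I error) = α = 0.095. A Type I error is rejecting H₀ when H₀ is actually true (false positive) — here, concluding that a new website layout increases conversions when in fact this is not the case. Consequence: rolling out a layout that doesn't actually help — wasted engineering effort.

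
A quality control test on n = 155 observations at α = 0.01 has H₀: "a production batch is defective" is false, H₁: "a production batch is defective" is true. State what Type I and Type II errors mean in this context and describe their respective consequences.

Type I (false positive): concluding that a production batch is defective when it is not — scrapping a good batch — wasted material and cost for no reason. Type II (false negative): failing to conclude that a production batch is defective when it is — shipping a defective batch — faulty products reach customers. Which is costlier depends on domain priorities and is a judgement call rather than a statistical fact.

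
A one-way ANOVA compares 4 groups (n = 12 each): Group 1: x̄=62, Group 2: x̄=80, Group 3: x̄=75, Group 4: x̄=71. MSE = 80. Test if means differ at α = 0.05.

Grand mean = 72.0. SS_between = 2088.0, MS_between = 696.0. F = 8.7, F_crit ≈ 2.816. Reject H₀.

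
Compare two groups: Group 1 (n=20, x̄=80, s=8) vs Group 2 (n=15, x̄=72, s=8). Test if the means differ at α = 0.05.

Pooled sp = 8.0. t = 2.928, df = 33. Critical t = ±2.035. Reject H₀.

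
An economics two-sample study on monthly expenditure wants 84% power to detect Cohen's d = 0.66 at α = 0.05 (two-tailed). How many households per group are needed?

z_{α/2} = 1.96, z_β = Φ⁻¹(0.84) = 0.994. For medium effect (d = 0.66): n per group = 2(z_{α/2} + z_β)²/d² = 2(1.96 + 0.994)²/0.66² = 40.1 → 41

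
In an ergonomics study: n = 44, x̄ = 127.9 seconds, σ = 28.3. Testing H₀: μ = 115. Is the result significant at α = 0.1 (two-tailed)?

z = (127.9 - 115)/(28.3/√44) = 3.024. Since |z| > 1.645, significant at α = 0.1.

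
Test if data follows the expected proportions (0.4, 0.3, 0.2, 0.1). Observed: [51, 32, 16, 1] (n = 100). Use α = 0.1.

Expected: [40.0, 30.0, 20.0, 10.0]. χ² = 12.058. df = 3, critical = 6.251. Reject H₀.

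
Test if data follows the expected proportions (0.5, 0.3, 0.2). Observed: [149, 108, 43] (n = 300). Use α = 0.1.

Expected: [150.0, 90.0, 60.0]. χ² = 8.423. df = 2, critical = 4.605. Reject H₀.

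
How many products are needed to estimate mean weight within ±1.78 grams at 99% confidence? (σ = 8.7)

n = (z*σ/E)² = (2.576×8.7/1.78)² = 158.5 → n = 159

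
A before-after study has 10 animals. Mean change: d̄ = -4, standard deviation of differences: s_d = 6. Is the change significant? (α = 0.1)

t = d̄/(s_d/√n) = -4/(6/√10) = -2.108. df = 9, critical t = ±1.833. Reject H₀.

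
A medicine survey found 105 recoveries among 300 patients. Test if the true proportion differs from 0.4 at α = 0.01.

p̂ = 0.35, p₀ = 0.4. z = (p̂ - p₀)/√(p₀(1-p₀)/n) = -1.768. Critical: ±2.576. Fail to reject H₀.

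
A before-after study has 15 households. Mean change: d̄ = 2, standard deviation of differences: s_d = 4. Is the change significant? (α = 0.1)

t = d̄/(s_d/√n) = 2/(4/√15) = 1.936. df = 14, critical t = ±1.761. Reject H₀.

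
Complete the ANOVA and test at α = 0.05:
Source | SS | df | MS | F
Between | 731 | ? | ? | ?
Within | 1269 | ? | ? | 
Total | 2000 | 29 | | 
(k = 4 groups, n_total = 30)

df_between = 3, df_within = 26. MS_between = 243.67, MS_within = 48.81. F = 4.992, F_crit ≈ 2.975. Reject H₀.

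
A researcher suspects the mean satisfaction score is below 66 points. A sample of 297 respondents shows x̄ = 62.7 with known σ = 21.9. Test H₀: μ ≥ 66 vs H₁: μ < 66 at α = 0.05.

z = -2.597. Critical value: -1.645. Reject H₀.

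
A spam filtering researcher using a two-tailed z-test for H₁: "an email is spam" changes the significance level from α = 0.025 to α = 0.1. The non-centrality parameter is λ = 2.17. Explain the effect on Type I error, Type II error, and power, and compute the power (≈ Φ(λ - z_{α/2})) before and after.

Increasing α from 0.025 to 0.1:
• Type I error rate increases (α is the Type I rate by definition).
• Critical value moves from z_{α/2} = 2.241 to 1.645, so power = Φ(λ - z_{α/2}) goes from Φ(2.17 - 2.241) = 0.472 to Φ(2.17 - 1.645) = 0.7.
• Type II error rate β = 1 - power therefore decreases (0.528 → 0.3).
Appropriate when false negatives are costly — here, a spam email lands in the inbox.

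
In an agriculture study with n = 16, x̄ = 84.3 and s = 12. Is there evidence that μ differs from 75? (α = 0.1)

t = (x̄ - μ₀)/(s/√n) = (84.3 - 75)/(12/√16) = 3.1. df = 15, critical t = ±1.753. Reject H₀.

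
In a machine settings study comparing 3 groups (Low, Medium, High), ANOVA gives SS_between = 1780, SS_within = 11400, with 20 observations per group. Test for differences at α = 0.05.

df_between = 2, df_within = 57. F = MS_between/MS_within = 890.0/200.0 = 4.45. F_crit ≈ 3.159. Reject H₀. At least one mean differs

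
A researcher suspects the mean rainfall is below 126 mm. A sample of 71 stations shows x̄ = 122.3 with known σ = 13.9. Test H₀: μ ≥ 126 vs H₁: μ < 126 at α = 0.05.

z = -2.243. Critical value: -1.645. Reject H₀.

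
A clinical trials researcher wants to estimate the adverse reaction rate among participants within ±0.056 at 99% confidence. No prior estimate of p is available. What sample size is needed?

Conservative approach: use p = 0.5 (maximizes p(1-p) = 0.25). n = z²(0.25)/E² = 2.576²×0.25/0.056² = 529.0 → n = 529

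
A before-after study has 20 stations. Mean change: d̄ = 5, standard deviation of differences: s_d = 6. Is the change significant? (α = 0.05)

t = d̄/(s_d/√n) = 5/(6/√20) = 3.727. df = 19, critical t = ±2.093. Reject H₀.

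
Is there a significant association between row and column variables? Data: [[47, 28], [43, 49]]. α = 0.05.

χ² = 4.218. df = 1, critical = 3.841. Reject H₀. Variables are dependent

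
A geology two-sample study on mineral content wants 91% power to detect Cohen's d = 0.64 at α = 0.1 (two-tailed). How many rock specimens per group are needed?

z_{α/2} = 1.645, z_β = Φ⁻¹(0.91) = 1.341. For medium effect (d = 0.64): n per group = 2(z_{α/2} + z_β)²/d² = 2(1.645 + 1.341)²/0.64² = 43.5 → 44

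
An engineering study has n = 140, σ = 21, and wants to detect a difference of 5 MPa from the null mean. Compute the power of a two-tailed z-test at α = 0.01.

SE = σ/√n = 21/√140 = 1.775. Non-centrality λ = d/SE = 5/1.775 = 2.817. Power ≈ Φ(λ - z_{α/2}) = Φ(2.817 - 2.576) = Φ(0.241) = 0.595.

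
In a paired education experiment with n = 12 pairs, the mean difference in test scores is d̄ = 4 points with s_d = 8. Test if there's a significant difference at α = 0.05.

t = d̄/(s_d/√n) = 4/(8/√12) = 1.732. df = 11, critical t = ±2.201. Fail to reject H₀.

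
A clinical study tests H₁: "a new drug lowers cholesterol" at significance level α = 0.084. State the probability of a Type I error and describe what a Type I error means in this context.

P(Type I error) = α = 0.084. A Type I error is rejecting H₀ when H₀ is actually true (false positive) — here, concluding that a new drug lowers cholesterol when in fact this is not the case. Consequence: approving an ineffective drug — patients take a useless medication and may skip effective alternatives.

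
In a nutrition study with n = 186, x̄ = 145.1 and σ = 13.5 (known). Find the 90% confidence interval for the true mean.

CI = x̄ ± z*(σ/√n) = 145.1 ± 1.645(13.5/√186) = 145.1 ± 1.63 = (143.47, 146.73)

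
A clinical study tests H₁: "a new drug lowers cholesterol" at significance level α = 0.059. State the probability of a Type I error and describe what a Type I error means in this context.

P(Type I error) = α = 0.059. A Type I error is rejecting H₀ when H₀ is actually true (false positive) — here, concluding that a new drug lowers cholesterol when in fact this is not the case. Consequence: approving an ineffective drug — patients take a useless medication and may skip effective alternatives.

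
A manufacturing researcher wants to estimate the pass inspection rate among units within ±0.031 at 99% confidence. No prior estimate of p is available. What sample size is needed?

Conservative approach: use p = 0.5 (maximizes p(1-p) = 0.25). n = z²(0.25)/E² = 2.576²×0.25/0.031² = 1726.3 → n = 1727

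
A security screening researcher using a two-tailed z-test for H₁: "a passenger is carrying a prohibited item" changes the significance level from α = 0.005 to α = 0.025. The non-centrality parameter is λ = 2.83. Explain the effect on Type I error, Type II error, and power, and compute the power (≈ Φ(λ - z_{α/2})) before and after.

Increasing α from 0.005 to 0.025:
• Type I error rate increases (α is the Type I rate by definition).
• Critical value moves from z_{α/2} = 2.807 to 2.241, so power = Φ(λ - z_{α/2}) goes from Φ(2.83 - 2.807) = 0.509 to Φ(2.83 - 2.241) = 0.722.
• Type II error rate β = 1 - power therefore decreases (0.491 → 0.278).
Appropriate when false negatives are costly — here, letting a prohibited item through — security breach.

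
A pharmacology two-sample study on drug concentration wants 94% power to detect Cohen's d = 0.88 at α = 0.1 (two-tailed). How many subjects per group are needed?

z_{α/2} = 1.645, z_β = Φ⁻¹(0.94) = 1.555. For large effect (d = 0.88): n per group = 2(z_{α/2} + z_β)²/d² = 2(1.645 + 1.555)²/0.88² = 26.4 → 27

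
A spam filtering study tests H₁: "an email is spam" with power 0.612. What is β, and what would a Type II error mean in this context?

β = 1 - power = 1 - 0.612 = 0.388. A Type II error is failing to reject H₀ when H₀ is false (false negative) — here, failing to conclude that an email is spam when in fact it is true. Consequence: a spam email lands in the inbox.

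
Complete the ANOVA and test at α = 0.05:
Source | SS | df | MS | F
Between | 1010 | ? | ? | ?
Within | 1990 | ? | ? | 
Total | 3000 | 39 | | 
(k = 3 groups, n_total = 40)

df_between = 2, df_within = 37. MS_between = 505.0, MS_within = 53.78. F = 9.389, F_crit ≈ 3.252. Reject H₀.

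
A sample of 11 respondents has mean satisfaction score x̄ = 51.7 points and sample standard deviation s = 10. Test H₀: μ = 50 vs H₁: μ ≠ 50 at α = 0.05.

t = (x̄ - μ₀)/(s/√n) = (51.7 - 50)/(10/√11) = 0.564. df = 10, critical t = ±2.228. Fail to reject H₀.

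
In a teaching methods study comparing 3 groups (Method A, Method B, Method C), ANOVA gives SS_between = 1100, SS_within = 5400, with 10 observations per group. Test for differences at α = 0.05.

df_between = 2, df_within = 27. F = MS_between/MS_within = 550.0/200.0 = 2.75. F_crit ≈ 3.354. Fail to reject H₀.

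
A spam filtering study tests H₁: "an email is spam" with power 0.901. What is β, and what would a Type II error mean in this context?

β = 1 - power = 1 - 0.901 = 0.099. A Type II error is failing to reject H₀ when H₀ is false (false negative) — here, failing to conclude that an email is spam when in fact it is true. Consequence: a spam email lands in the inbox.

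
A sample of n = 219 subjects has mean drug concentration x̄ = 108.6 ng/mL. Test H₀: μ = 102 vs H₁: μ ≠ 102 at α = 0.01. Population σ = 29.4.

z = (x̄ - μ₀)/(σ/√n) = (108.6 - 102)/(29.4/√219) = 3.322. Critical value: ±2.576. Since |3.322| > 2.576, Reject H₀.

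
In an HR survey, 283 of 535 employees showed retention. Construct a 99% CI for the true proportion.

p̂ = 0.529. CI = p̂ ± z*√(p̂(1-p̂)/n) = (0.473, 0.585)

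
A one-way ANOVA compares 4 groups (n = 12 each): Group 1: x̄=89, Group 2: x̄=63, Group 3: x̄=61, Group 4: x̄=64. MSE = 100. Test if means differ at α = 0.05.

Grand mean = 69.25. SS_between = 6297.0, MS_between = 2099.0. F = 20.99, F_crit ≈ 2.816. Reject H₀.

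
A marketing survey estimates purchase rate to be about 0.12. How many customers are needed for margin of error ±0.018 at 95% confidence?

n = z²p(1-p)/E² = 1.96²×0.12×0.88/0.018² = 1252.1 → n = 1253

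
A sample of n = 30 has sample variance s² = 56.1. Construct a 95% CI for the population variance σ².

df = 29. χ²_{0.025} = 45.722, χ²_{0.975} = 16.047. CI for σ² = ((n-1)s²/χ²_{α/2}, (n-1)s²/χ²_{1-α/2}) = (29·56.1/45.722, 29·56.1/16.047) = (35.58, 101.38)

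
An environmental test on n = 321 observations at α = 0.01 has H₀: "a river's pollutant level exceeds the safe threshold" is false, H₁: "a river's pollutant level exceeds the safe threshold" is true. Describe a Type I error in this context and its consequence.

Type I error: rejecting H₀ when it is true — concluding that a river's pollutant level exceeds the safe threshold when in fact it is not. Consequence: shutting down a compliant factory unnecessarily.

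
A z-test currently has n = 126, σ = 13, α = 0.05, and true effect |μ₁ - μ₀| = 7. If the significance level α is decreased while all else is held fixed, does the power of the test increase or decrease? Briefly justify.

Power decreases: a smaller α raises the critical value, so less of the H₁ sampling distribution falls in the rejection region.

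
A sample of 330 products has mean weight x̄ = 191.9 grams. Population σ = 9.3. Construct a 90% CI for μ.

CI = x̄ ± z*(σ/√n) = 191.9 ± 1.645(9.3/√330) = 191.9 ± 0.84 = (191.06, 192.74)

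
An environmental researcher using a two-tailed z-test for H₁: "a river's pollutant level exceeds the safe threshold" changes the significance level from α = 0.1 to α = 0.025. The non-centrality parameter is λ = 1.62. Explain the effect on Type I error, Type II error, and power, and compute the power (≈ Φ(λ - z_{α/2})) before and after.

Decreasing α from 0.1 to 0.025:
• Type I error rate decreases (α is the Type I rate by definition).
• Critical value moves from z_{α/2} = 1.645 to 2.241, so power = Φ(λ - z_{α/2}) goes from Φ(1.62 - 1.645) = 0.49 to Φ(1.62 - 2.241) = 0.267.
• Type II error rate β = 1 - power therefore increases (0.51 → 0.733).
Appropriate when false positives are costly — here, shutting down a compliant factory unnecessarily.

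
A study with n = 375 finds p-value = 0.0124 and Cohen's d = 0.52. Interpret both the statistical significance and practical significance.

Statistically significant (p = 0.0124 < 0.05). Cohen's d = 0.52 indicates a medium effect size. Both statistical and practical significance should be considered.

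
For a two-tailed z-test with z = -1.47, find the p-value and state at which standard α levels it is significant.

p = 2·P(Z > |-1.47|) = 2·(1 - Φ(1.47)) ≈ 0.1416. Not significant at any standard level.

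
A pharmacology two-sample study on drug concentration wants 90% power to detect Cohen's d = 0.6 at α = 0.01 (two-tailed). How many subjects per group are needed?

z_{α/2} = 2.576, z_β = Φ⁻¹(0.9) = 1.282. For medium effect (d = 0.6): n per group = 2(z_{α/2} + z_β)²/d² = 2(2.576 + 1.282)²/0.6² = 82.7 → 83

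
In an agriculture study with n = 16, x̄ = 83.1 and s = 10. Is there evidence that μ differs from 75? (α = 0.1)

t = (x̄ - μ₀)/(s/√n) = (83.1 - 75)/(10/√16) = 3.24. df = 15, critical t = ±1.753. Reject H₀.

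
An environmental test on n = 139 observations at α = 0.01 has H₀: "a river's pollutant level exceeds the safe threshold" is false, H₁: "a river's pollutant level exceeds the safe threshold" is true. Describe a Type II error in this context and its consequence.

Type II error: failing to reject H₀ when it is false — concluding that a river's pollutant level exceeds the safe threshold is not supported when in fact it is. Consequence: allowing unsafe pollution to continue.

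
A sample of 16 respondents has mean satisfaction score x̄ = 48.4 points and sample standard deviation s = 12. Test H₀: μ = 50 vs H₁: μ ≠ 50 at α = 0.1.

t = (x̄ - μ₀)/(s/√n) = (48.4 - 50)/(12/√16) = -0.533. df = 15, critical t = ±1.753. Fail to reject H₀.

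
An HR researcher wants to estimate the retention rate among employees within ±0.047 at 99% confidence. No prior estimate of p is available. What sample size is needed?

Conservative approach: use p = 0.5 (maximizes p(1-p) = 0.25). n = z²(0.25)/E² = 2.576²×0.25/0.047² = 751.0 → n = 751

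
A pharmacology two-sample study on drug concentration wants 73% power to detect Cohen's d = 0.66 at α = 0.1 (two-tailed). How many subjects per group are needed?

z_{α/2} = 1.645, z_β = Φ⁻¹(0.73) = 0.613. For medium effect (d = 0.66): n per group = 2(z_{α/2} + z_β)²/d² = 2(1.645 + 0.613)²/0.66² = 23.4 → 24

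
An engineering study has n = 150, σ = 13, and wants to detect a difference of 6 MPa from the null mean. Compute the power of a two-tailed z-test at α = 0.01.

SE = σ/√n = 13/√150 = 1.061. Non-centrality λ = d/SE = 6/1.061 = 5.653. Power ≈ Φ(λ - z_{α/2}) = Φ(5.653 - 2.576) = Φ(3.077) = 0.999.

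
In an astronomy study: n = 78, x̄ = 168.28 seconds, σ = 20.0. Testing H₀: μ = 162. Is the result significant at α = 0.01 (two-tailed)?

z = (168.28 - 162)/(20.0/√78) = 2.773. Since |z| > 2.576, significant at α = 0.01.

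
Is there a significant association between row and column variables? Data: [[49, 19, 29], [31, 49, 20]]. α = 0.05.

χ² = 18.897. df = 2, critical = 5.991. Reject H₀. Variables are dependent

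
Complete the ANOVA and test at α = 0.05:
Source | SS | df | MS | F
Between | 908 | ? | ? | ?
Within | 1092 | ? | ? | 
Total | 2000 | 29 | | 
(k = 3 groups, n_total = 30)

df_between = 2, df_within = 27. MS_between = 454.0, MS_within = 40.44. F = 11.225, F_crit ≈ 3.354. Reject H₀.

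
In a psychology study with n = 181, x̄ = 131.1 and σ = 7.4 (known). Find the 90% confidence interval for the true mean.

CI = x̄ ± z*(σ/√n) = 131.1 ± 1.645(7.4/√181) = 131.1 ± 0.9 = (130.2, 132.0)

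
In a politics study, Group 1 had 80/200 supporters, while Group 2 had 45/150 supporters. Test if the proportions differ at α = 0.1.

p̂₁ = 0.4, p̂₂ = 0.3, pooled p̂ = 0.357. z = 1.932. Critical: ±1.645. Reject H₀.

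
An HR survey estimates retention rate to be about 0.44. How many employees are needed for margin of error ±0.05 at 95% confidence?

n = z²p(1-p)/E² = 1.96²×0.44×0.56/0.05² = 378.6 → n = 379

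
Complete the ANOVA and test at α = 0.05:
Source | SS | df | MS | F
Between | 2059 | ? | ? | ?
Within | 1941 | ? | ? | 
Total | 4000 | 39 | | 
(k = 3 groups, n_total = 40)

df_between = 2, df_within = 37. MS_between = 1029.5, MS_within = 52.46. F = 19.625, F_crit ≈ 3.252. Reject H₀.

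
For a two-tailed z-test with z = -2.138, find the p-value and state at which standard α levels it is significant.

p = 2·P(Z > |-2.138|) = 2·(1 - Φ(2.138)) ≈ 0.0325. Significant at α = 0.1; Significant at α = 0.05.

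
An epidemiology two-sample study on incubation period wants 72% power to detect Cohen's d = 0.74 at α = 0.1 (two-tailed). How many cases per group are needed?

z_{α/2} = 1.645, z_β = Φ⁻¹(0.72) = 0.583. For medium effect (d = 0.74): n per group = 2(z_{α/2} + z_β)²/d² = 2(1.645 + 0.583)²/0.74² = 18.1 → 19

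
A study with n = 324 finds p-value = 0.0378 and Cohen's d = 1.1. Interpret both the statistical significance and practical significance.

Statistically significant (p = 0.0378 < 0.05). Cohen's d = 1.1 indicates a large effect size. Both statistical and practical significance should be considered.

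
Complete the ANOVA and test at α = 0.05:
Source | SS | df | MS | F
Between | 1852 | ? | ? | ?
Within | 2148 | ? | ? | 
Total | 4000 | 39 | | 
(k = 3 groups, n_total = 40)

df_between = 2, df_within = 37. MS_between = 926.0, MS_within = 58.05. F = 15.951, F_crit ≈ 3.252. Reject H₀.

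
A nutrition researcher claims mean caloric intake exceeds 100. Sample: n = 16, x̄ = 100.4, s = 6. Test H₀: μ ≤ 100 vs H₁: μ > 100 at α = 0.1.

t = (100.4 - 100)/(6/√16) = 0.267, df = 15. Critical t = 1.341. Fail to reject H₀.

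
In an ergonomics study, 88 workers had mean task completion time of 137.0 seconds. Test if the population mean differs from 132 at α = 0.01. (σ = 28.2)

z = (x̄ - μ₀)/(σ/√n) = (137.0 - 132)/(28.2/√88) = 1.663. Critical value: ±2.576. Since |1.663| ≤ 2.576, Fail to reject H₀.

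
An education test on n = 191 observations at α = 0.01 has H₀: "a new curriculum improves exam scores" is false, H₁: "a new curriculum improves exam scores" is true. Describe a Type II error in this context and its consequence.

Type II error: failing to reject H₀ when it is false — concluding that a new curriculum improves exam scores is not supported when in fact it is. Consequence: keeping the old curriculum when the new one would have helped students.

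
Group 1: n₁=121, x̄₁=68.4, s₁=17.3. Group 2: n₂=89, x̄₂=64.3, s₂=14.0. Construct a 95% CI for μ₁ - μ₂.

Difference = 4.1. SE = √(17.3²/121 + 14.0²/89) = 2.162. CI = (-0.14, 8.34)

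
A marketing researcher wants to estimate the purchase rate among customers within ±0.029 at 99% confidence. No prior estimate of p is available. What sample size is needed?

Conservative approach: use p = 0.5 (maximizes p(1-p) = 0.25). n = z²(0.25)/E² = 2.576²×0.25/0.029² = 1972.6 → n = 1973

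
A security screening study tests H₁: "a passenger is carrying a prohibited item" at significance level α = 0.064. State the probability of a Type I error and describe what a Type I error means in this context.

P(Type I error) = α = 0.064. A Type I error is rejecting H₀ when H₀ is actually true (false positive) — here, concluding that a passenger is carrying a prohibited item when in fact this is not the case. Consequence: detaining an innocent passenger — delay and inconvenience.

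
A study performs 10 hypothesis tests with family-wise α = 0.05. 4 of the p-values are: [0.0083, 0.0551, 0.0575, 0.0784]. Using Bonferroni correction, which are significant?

Bonferroni α = 0.05/10 = 0.005. None of the given p-values are significant.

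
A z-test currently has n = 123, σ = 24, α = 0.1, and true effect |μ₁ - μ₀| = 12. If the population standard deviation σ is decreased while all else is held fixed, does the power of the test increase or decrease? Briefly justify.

Power increases: a smaller σ shrinks the standard error σ/√n, moving the sampling distribution under H₁ further from the critical value.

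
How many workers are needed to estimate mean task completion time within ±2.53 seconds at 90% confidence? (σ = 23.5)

n = (z*σ/E)² = (1.645×23.5/2.53)² = 233.5 → n = 234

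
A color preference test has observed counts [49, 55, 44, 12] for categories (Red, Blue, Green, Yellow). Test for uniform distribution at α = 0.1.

Expected = 40 each. χ² = Σ(O-E)²/E = 27.65. df = 3, critical value = 6.251. Reject H₀.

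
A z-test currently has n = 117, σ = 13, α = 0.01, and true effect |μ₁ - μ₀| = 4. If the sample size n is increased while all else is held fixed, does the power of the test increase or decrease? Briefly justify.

Power increases: a larger n shrinks the standard error σ/√n, moving the sampling distribution under H₁ further from the critical value.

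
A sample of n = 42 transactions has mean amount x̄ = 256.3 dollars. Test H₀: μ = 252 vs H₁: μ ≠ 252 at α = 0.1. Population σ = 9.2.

z = (x̄ - μ₀)/(σ/√n) = (256.3 - 252)/(9.2/√42) = 3.029. Critical value: ±1.645. Since |3.029| > 1.645, Reject H₀.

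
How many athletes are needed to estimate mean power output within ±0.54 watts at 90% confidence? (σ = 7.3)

n = (z*σ/E)² = (1.645×7.3/0.54)² = 494.5 → n = 495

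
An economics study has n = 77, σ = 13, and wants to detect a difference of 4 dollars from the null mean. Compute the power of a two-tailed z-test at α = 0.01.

SE = σ/√n = 13/√77 = 1.481. Non-centrality λ = d/SE = 4/1.481 = 2.7. Power ≈ Φ(λ - z_{α/2}) = Φ(2.7 - 2.576) = Φ(0.124) = 0.549.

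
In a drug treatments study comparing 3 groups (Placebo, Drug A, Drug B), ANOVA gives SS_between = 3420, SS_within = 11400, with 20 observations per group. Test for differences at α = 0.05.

df_between = 2, df_within = 57. F = MS_between/MS_within = 1710.0/200.0 = 8.55. F_crit ≈ 3.159. Reject H₀. At least one mean differs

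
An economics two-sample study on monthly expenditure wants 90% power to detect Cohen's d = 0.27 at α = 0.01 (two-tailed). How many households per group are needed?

z_{α/2} = 2.576, z_β = Φ⁻¹(0.9) = 1.282. For small effect (d = 0.27): n per group = 2(z_{α/2} + z_β)²/d² = 2(2.576 + 1.282)²/0.27² = 408.3 → 409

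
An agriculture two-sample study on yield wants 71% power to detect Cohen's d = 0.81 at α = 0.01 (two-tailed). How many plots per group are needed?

z_{α/2} = 2.576, z_β = Φ⁻¹(0.71) = 0.553. For large effect (d = 0.81): n per group = 2(z_{α/2} + z_β)²/d² = 2(2.576 + 0.553)²/0.81² = 29.8 → 30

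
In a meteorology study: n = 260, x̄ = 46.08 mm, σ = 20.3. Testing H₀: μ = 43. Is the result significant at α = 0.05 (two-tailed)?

z = (46.08 - 43)/(20.3/√260) = 2.446. Since |z| > 1.96, significant at α = 0.05.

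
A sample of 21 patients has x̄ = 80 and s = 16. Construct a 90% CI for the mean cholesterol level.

CI = x̄ ± t*(s/√n) = 80 ± 1.725(16/√21) = (73.98, 86.02)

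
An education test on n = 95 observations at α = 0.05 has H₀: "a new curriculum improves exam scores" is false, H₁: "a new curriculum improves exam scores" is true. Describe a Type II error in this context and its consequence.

Type II error: failing to reject H₀ when it is false — concluding that a new curriculum improves exam scores is not supported when in fact it is. Consequence: keeping the old curriculum when the new one would have helped students.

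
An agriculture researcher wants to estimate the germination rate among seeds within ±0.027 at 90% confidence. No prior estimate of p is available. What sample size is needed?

Conservative approach: use p = 0.5 (maximizes p(1-p) = 0.25). n = z²(0.25)/E² = 1.645²×0.25/0.027² = 928.0 → n = 928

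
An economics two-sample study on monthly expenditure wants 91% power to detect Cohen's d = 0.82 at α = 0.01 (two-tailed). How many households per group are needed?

z_{α/2} = 2.576, z_β = Φ⁻¹(0.91) = 1.341. For large effect (d = 0.82): n per group = 2(z_{α/2} + z_β)²/d² = 2(2.576 + 1.341)²/0.82² = 45.6 → 46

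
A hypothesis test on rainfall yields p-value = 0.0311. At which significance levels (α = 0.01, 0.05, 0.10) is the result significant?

p = 0.0311. Significant at: α = 0.05, 0.1.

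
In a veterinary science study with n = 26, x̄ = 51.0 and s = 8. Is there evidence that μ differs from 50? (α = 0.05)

t = (x̄ - μ₀)/(s/√n) = (51.0 - 50)/(8/√26) = 0.637. df = 25, critical t = ±2.06. Fail to reject H₀.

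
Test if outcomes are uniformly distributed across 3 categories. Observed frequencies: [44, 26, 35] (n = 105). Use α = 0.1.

Expected = 35 each. χ² = Σ(O-E)²/E = 4.629. df = 2, critical value = 4.605. Reject H₀.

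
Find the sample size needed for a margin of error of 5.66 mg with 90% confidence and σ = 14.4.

n = (z*σ/E)² = (1.645×14.4/5.66)² = 17.5 → n = 18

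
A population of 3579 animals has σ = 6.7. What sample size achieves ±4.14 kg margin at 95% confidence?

Without FPC: n₀ = (1.96×6.7/4.14)² = 10.061. With FPC: n = n₀N/(n₀+N-1) = 10.04 → n = 11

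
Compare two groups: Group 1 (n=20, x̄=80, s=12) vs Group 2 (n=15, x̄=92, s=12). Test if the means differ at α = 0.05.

Pooled sp = 12.0. t = -2.928, df = 33. Critical t = ±2.035. Reject H₀.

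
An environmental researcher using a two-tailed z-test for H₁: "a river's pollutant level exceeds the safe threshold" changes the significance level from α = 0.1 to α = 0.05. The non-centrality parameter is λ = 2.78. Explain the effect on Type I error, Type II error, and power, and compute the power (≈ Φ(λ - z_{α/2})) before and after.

Decreasing α from 0.1 to 0.05:
• Type I error rate decreases (α is the Type I rate by definition).
• Critical value moves from z_{α/2} = 1.645 to 1.96, so power = Φ(λ - z_{α/2}) goes from Φ(2.78 - 1.645) = 0.872 to Φ(2.78 - 1.96) = 0.794.
• Type II error rate β = 1 - power therefore increases (0.128 → 0.206).
Appropriate when false positives are costly — here, shutting down a compliant factory unnecessarily.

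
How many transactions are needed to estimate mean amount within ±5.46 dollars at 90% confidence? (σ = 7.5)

n = (z*σ/E)² = (1.645×7.5/5.46)² = 5.1 → n = 6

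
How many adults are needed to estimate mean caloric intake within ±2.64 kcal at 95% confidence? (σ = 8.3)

n = (z*σ/E)² = (1.96×8.3/2.64)² = 38.0 → n = 38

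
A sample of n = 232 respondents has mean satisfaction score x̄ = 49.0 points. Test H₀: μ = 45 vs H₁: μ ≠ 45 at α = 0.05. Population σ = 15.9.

z = (x̄ - μ₀)/(σ/√n) = (49.0 - 45)/(15.9/√232) = 3.832. Critical value: ±1.96. Since |3.832| > 1.96, Reject H₀.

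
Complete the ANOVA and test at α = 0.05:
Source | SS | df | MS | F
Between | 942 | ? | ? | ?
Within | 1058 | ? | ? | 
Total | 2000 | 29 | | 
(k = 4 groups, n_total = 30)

df_between = 3, df_within = 26. MS_between = 314.0, MS_within = 40.69. F = 7.716, F_crit ≈ 2.975. Reject H₀.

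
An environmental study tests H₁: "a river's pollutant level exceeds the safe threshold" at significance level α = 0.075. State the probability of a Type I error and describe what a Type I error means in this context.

P(Type I error) = α = 0.075. A Type I error is rejecting H₀ when H₀ is actually true (false positive) — here, concluding that a river's pollutant level exceeds the safe threshold when in fact this is not the case. Consequence: shutting down a compliant factory unnecessarily.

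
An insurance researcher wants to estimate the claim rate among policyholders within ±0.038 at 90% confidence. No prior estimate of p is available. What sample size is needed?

Conservative approach: use p = 0.5 (maximizes p(1-p) = 0.25). n = z²(0.25)/E² = 1.645²×0.25/0.038² = 468.5 → n = 469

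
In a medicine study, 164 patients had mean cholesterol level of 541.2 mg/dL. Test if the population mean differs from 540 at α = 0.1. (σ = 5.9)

z = (x̄ - μ₀)/(σ/√n) = (541.2 - 540)/(5.9/√164) = 2.605. Critical value: ±1.645. Since |2.605| > 1.645, Reject H₀.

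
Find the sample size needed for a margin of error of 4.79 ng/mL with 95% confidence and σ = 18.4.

n = (z*σ/E)² = (1.96×18.4/4.79)² = 56.7 → n = 57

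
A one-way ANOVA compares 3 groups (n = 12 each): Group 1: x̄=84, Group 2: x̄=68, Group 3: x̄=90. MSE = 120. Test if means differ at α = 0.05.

Grand mean = 80.67. SS_between = 3104.0, MS_between = 1552.0. F = 12.933, F_crit ≈ 3.285. Reject H₀.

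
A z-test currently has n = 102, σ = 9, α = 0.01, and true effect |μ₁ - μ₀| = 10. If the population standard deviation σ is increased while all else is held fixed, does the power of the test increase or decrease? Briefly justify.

Power decreases: a larger σ inflates the standard error σ/√n, pulling the sampling distribution under H₁ back toward the critical value.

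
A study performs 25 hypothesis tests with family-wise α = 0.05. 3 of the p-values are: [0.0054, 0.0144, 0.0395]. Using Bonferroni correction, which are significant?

Bonferroni α = 0.05/25 = 0.002. None of the given p-values are significant.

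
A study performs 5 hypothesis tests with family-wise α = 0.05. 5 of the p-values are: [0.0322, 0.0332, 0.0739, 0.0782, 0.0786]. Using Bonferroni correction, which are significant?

Bonferroni α = 0.05/5 = 0.01. None of the given p-values are significant.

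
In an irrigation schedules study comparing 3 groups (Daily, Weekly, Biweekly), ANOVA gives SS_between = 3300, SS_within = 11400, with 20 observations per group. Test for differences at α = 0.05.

df_between = 2, df_within = 57. F = MS_between/MS_within = 1650.0/200.0 = 8.25. F_crit ≈ 3.159. Reject H₀. At least one mean differs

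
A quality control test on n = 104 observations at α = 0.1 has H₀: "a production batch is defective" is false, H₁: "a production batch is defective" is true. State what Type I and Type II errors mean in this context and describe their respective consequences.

Type I (false positive): concluding that a production batch is defective when it is not — scrapping a good batch — wasted material and cost for no reason. Type II (false negative): failing to conclude that a production batch is defective when it is — shipping a defective batch — faulty products reach customers. Which is costlier depends on domain priorities and is a judgement call rather than a statistical fact.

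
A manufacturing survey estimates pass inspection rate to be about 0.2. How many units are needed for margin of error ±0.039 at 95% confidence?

n = z²p(1-p)/E² = 1.96²×0.2×0.8/0.039² = 404.1 → n = 405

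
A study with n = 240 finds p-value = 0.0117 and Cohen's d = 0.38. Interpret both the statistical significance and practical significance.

Statistically significant (p = 0.0117 < 0.05). Cohen's d = 0.38 indicates a small effect size. Both statistical and practical significance should be considered.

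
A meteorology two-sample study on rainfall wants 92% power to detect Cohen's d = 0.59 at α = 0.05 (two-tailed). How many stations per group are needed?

z_{α/2} = 1.96, z_β = Φ⁻¹(0.92) = 1.405. For medium effect (d = 0.59): n per group = 2(z_{α/2} + z_β)²/d² = 2(1.96 + 1.405)²/0.59² = 65.1 → 66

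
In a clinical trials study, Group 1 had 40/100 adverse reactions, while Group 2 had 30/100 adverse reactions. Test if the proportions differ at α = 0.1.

p̂₁ = 0.4, p̂₂ = 0.3, pooled p̂ = 0.35. z = 1.482. Critical: ±1.645. Fail to reject H₀.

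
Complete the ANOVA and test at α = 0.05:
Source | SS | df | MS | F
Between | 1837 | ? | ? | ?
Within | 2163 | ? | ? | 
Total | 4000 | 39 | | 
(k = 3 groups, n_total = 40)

df_between = 2, df_within = 37. MS_between = 918.5, MS_within = 58.46. F = 15.712, F_crit ≈ 3.252. Reject H₀.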